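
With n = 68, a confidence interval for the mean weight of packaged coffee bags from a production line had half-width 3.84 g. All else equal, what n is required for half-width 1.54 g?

Margin of error scales as 1/√n, so n₂ = n₁·(E₁/E₂)².
n₂ = 68 × (3.84/1.54)² = 68 × 6.218 = 422.82
Round up: n₂ = 423.

n = 423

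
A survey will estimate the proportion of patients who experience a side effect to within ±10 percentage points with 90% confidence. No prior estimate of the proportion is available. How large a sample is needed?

For a proportion with margin E = 0.1 at 90% confidence, z = 1.645.
With no prior estimate, use p = 0.5, which maximizes p(1−p) at 0.25.
n = 0.25 × (z/E)² = 0.25 × (1.645/0.1)² = 67.65
Round up: n = 68.

68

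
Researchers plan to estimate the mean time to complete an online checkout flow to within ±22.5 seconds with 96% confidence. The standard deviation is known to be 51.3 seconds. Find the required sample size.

22

For a mean, the margin of error is E = z·σ/√n, so n = (zσ/E)².
At 96% confidence, z = 2.054.
n = (2.054 × 51.3 / 22.5)² = 21.93
Round up: n = 22.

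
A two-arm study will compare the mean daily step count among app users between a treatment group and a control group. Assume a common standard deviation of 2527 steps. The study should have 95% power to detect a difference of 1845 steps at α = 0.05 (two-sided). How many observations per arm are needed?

For two equal groups, n per group = 2·((z_{α/2} + z_β)·σ/δ)².
z_{α/2} = 1.960; z_β = 1.645 (power 95%).
n = 2 × (3.605 × 2527 / 1845)² = 2 × 24.38 = 48.76
Round up: n = 49 per group.

49 per group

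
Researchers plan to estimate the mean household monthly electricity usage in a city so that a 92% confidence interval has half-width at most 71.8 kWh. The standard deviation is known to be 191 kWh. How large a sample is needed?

22

For a mean, the margin of error is E = z·σ/√n, so n = (zσ/E)².
At 92% confidence, z = 1.751.
n = (1.751 × 191 / 71.8)² = 21.70
Round up: n = 22.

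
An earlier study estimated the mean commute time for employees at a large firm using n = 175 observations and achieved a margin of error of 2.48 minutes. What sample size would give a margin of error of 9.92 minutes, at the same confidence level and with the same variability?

11

Margin of error scales as 1/√n, so n₂ = n₁·(E₁/E₂)².
n₂ = 175 × (2.48/9.92)² = 175 × 0.0625 = 10.94
Round up: n₂ = 11.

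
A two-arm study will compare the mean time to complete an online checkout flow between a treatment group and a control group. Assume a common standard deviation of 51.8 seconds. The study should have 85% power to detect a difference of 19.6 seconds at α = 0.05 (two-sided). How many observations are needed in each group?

126 per group

For two equal groups, n per group = 2·((z_{α/2} + z_β)·σ/δ)².
z_{α/2} = 1.960; z_β = 1.036 (power 85%).
n = 2 × (2.996 × 51.8 / 19.6)² = 2 × 62.69 = 125.38
Round up: n = 126 per group.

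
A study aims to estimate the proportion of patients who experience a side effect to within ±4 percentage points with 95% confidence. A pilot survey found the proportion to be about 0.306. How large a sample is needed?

510

For a proportion with margin E = 0.04 at 95% confidence, z = 1.960.
n = p̂(1−p̂)(z/E)² = 0.306 × 0.694 × (1.960/0.04)² = 509.89
Round up: n = 510.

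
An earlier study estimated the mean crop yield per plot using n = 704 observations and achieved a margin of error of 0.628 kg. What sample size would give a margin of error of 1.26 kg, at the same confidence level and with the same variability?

Margin of error scales as 1/√n, so n₂ = n₁·(E₁/E₂)².
n₂ = 704 × (0.628/1.26)² = 704 × 0.2484 = 174.87
Round up: n₂ = 175.

175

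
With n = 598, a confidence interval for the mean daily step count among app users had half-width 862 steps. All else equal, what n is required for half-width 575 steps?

Margin of error scales as 1/√n, so n₂ = n₁·(E₁/E₂)².
n₂ = 598 × (862/575)² = 598 × 2.247 = 1343.71
Round up: n₂ = 1344.

1344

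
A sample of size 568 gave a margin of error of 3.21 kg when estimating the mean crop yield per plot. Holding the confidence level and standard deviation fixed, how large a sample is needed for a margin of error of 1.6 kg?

Margin of error scales as 1/√n, so n₂ = n₁·(E₁/E₂)².
n₂ = 568 × (3.21/1.6)² = 568 × 4.025 = 2286.20
Round up: n₂ = 2287.

2287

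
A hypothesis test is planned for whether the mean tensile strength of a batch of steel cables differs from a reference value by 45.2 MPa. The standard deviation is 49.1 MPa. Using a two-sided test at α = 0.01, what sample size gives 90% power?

n = 18

For a one-sample z-test, n = ((z_{α/2} + z_β)·σ/δ)².
z_{α/2} = 2.576 (two-sided α = 0.01); z_β = 1.282 (power 90% → β = 0.1).
n = (3.858 × 49.1 / 45.2)² = 17.56
Round up: n = 18.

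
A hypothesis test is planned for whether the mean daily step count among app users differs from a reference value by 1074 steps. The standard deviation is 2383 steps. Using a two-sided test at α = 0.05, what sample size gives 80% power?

For a one-sample z-test, n = ((z_{α/2} + z_β)·σ/δ)².
z_{α/2} = 1.960 (two-sided α = 0.05); z_β = 0.842 (power 80% → β = 0.2).
n = (2.802 × 2383 / 1074)² = 38.65
Round up: n = 39.

39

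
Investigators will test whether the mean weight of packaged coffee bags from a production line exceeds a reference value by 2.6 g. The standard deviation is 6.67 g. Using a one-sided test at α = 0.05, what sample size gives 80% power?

For a one-sample z-test, n = ((z_α + z_β)·σ/δ)².
z_α = 1.645 (one-sided α = 0.05); z_β = 0.842 (power 80% → β = 0.2).
n = (2.487 × 6.67 / 2.6)² = 40.71
Round up: n = 41.

41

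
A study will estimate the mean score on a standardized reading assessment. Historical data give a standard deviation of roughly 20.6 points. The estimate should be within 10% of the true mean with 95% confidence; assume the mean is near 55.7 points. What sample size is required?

53

For a mean, the margin of error is E = z·σ/√n, so n = (zσ/E)².
At 95% confidence, z = 1.960.
E = 10% of 55.7 = 5.57 points.
n = (1.960 × 20.6 / 5.57)² = 52.55
Round up: n = 53.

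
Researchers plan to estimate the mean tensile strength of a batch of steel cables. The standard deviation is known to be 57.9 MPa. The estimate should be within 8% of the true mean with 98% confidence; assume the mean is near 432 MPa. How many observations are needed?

16

For a mean, the margin of error is E = z·σ/√n, so n = (zσ/E)².
At 98% confidence, z = 2.326.
E = 8% of 432 = 34.56 MPa.
n = (2.326 × 57.9 / 34.56)² = 15.19
Round up: n = 16.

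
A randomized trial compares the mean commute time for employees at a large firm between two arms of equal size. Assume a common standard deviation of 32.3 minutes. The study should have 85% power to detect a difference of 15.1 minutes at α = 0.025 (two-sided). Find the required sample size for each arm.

For two equal groups, n per group = 2·((z_{α/2} + z_β)·σ/δ)².
z_{α/2} = 2.241; z_β = 1.036 (power 85%).
n = 2 × (3.277 × 32.3 / 15.1)² = 2 × 49.14 = 98.28
Round up: n = 99 per group.

99 per group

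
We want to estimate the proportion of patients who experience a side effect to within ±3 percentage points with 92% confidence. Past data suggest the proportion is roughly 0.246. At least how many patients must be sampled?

632

For a proportion with margin E = 0.03 at 92% confidence, z = 1.751.
n = p̂(1−p̂)(z/E)² = 0.246 × 0.754 × (1.751/0.03)² = 631.88
Round up: n = 632.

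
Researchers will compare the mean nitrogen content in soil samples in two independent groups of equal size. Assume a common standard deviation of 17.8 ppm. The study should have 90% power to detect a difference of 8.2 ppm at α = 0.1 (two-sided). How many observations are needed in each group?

81 per group

For two equal groups, n per group = 2·((z_{α/2} + z_β)·σ/δ)².
z_{α/2} = 1.645; z_β = 1.282 (power 90%).
n = 2 × (2.927 × 17.8 / 8.2)² = 2 × 40.37 = 80.74
Round up: n = 81 per group.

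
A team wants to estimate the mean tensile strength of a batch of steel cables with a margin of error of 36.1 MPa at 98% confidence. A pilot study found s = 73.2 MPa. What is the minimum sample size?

23

For a mean, the margin of error is E = z·σ/√n, so n = (zσ/E)².
At 98% confidence, z = 2.326.
n = (2.326 × 73.2 / 36.1)² = 22.24
Round up: n = 23.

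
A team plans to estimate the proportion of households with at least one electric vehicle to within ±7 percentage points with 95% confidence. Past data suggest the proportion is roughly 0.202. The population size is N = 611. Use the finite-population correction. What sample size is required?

For a proportion with margin E = 0.07 at 95% confidence, z = 1.960.
n = p̂(1−p̂)(z/E)² = 0.202 × 0.798 × (1.960/0.07)² = 126.38 — call this n₀.
Finite-population correction with N = 611: n = n₀ / (1 + (n₀−1)/N) = 126.38 / 1.205 = 104.88
Round up: n = 105.

105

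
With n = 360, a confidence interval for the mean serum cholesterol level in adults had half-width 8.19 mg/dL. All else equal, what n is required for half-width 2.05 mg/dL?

5746

Margin of error scales as 1/√n, so n₂ = n₁·(E₁/E₂)².
n₂ = 360 × (8.19/2.05)² = 360 × 15.96 = 5745.60
Round up: n₂ = 5746.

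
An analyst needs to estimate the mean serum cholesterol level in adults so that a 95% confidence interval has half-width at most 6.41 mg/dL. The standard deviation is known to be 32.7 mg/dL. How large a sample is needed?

100

For a mean, the margin of error is E = z·σ/√n, so n = (zσ/E)².
At 95% confidence, z = 1.960.
n = (1.960 × 32.7 / 6.41)² = 99.98
Round up: n = 100.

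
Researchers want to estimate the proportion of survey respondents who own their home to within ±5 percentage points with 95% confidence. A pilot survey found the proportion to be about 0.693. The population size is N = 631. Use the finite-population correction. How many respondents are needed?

For a proportion with margin E = 0.05 at 95% confidence, z = 1.960.
n = p̂(1−p̂)(z/E)² = 0.693 × 0.307 × (1.960/0.05)² = 326.92 — call this n₀.
Finite-population correction with N = 631: n = n₀ / (1 + (n₀−1)/N) = 326.92 / 1.517 = 215.50
Round up: n = 216.

216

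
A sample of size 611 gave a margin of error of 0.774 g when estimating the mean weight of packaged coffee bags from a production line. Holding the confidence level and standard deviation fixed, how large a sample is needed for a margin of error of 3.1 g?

Margin of error scales as 1/√n, so n₂ = n₁·(E₁/E₂)².
n₂ = 611 × (0.774/3.1)² = 611 × 0.06234 = 38.09
Round up: n₂ = 39.

39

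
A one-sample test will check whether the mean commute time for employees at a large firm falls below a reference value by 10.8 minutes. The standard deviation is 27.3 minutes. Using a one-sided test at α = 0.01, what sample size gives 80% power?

65

For a one-sample z-test, n = ((z_α + z_β)·σ/δ)².
z_α = 2.326 (one-sided α = 0.01); z_β = 0.842 (power 80% → β = 0.2).
n = (3.168 × 27.3 / 10.8)² = 64.13
Round up: n = 65.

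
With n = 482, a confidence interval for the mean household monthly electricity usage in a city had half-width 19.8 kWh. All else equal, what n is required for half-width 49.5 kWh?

78

Margin of error scales as 1/√n, so n₂ = n₁·(E₁/E₂)².
n₂ = 482 × (19.8/49.5)² = 482 × 0.16 = 77.12
Round up: n₂ = 78.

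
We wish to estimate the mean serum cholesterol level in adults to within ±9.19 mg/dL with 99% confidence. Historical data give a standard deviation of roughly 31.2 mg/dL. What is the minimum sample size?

77

For a mean, the margin of error is E = z·σ/√n, so n = (zσ/E)².
At 99% confidence, z = 2.576.
n = (2.576 × 31.2 / 9.19)² = 76.48
Round up: n = 77.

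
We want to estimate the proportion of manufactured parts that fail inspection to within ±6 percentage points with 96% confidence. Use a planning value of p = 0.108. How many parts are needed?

For a proportion with margin E = 0.06 at 96% confidence, z = 2.054.
n = p̂(1−p̂)(z/E)² = 0.108 × 0.892 × (2.054/0.06)² = 112.90
Round up: n = 113.

n = 113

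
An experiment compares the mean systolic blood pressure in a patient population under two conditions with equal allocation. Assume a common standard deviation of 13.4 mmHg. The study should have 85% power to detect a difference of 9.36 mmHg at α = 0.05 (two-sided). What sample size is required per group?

For two equal groups, n per group = 2·((z_{α/2} + z_β)·σ/δ)².
z_{α/2} = 1.960; z_β = 1.036 (power 85%).
n = 2 × (2.996 × 13.4 / 9.36)² = 2 × 18.40 = 36.80
Round up: n = 37 per group.

37 per group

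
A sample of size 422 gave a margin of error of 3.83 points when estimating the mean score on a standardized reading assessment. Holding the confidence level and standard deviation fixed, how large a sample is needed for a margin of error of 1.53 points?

Margin of error scales as 1/√n, so n₂ = n₁·(E₁/E₂)².
n₂ = 422 × (3.83/1.53)² = 422 × 6.266 = 2644.25
Round up: n₂ = 2645.

2645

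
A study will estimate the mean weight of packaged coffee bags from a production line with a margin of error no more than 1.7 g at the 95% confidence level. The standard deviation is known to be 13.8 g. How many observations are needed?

For a mean, the margin of error is E = z·σ/√n, so n = (zσ/E)².
At 95% confidence, z = 1.960.
n = (1.960 × 13.8 / 1.7)² = 253.15
Round up: n = 254.

n = 254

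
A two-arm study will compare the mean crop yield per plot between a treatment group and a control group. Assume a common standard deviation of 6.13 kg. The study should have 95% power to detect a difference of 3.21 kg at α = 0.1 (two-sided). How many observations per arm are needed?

For two equal groups, n per group = 2·((z_{α/2} + z_β)·σ/δ)².
z_{α/2} = 1.645; z_β = 1.645 (power 95%).
n = 2 × (3.290 × 6.13 / 3.21)² = 2 × 39.47 = 78.94
Round up: n = 79 per group.

79 per group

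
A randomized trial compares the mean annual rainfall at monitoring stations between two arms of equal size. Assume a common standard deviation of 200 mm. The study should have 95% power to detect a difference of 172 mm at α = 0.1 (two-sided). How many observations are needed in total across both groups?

60 total

For two equal groups, n per group = 2·((z_{α/2} + z_β)·σ/δ)².
z_{α/2} = 1.645; z_β = 1.645 (power 95%).
n = 2 × (3.290 × 200 / 172)² = 2 × 14.64 = 29.28
Round up: n = 30 per group.
Total across both groups: 2 × 30 = 60.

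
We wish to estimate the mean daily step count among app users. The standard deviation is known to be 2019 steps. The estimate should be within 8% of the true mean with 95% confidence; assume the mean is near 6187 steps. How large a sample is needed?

For a mean, the margin of error is E = z·σ/√n, so n = (zσ/E)².
At 95% confidence, z = 1.960.
E = 8% of 6187 = 495 steps.
n = (1.960 × 2019 / 495)² = 63.92
Round up: n = 64.

64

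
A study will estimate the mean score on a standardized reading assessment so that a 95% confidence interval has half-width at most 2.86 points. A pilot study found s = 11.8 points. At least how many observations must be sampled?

For a mean, the margin of error is E = z·σ/√n, so n = (zσ/E)².
At 95% confidence, z = 1.960.
n = (1.960 × 11.8 / 2.86)² = 65.39
Round up: n = 66.

n = 66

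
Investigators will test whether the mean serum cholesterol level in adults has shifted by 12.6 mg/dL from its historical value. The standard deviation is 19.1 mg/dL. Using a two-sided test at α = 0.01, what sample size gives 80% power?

For a one-sample z-test, n = ((z_{α/2} + z_β)·σ/δ)².
z_{α/2} = 2.576 (two-sided α = 0.01); z_β = 0.842 (power 80% → β = 0.2).
n = (3.418 × 19.1 / 12.6)² = 26.85
Round up: n = 27.

27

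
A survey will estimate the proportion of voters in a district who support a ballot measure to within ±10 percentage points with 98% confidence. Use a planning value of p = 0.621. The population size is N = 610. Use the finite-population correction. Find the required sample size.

106

For a proportion with margin E = 0.1 at 98% confidence, z = 2.326.
n = p̂(1−p̂)(z/E)² = 0.621 × 0.379 × (2.326/0.1)² = 127.34 — call this n₀.
Finite-population correction with N = 610: n = n₀ / (1 + (n₀−1)/N) = 127.34 / 1.207 = 105.50
Round up: n = 106.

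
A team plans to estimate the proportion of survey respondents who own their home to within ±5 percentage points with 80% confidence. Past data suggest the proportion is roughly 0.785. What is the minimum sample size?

111

For a proportion with margin E = 0.05 at 80% confidence, z = 1.282.
n = p̂(1−p̂)(z/E)² = 0.785 × 0.215 × (1.282/0.05)² = 110.95
Round up: n = 111.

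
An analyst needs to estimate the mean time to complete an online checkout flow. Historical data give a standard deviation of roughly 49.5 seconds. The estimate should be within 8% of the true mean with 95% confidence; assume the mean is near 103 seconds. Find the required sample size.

For a mean, the margin of error is E = z·σ/√n, so n = (zσ/E)².
At 95% confidence, z = 1.960.
E = 8% of 103 = 8.24 seconds.
n = (1.960 × 49.5 / 8.24)² = 138.63
Round up: n = 139.

139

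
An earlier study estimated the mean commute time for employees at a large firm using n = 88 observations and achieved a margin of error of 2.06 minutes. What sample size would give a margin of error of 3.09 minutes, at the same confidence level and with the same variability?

Margin of error scales as 1/√n, so n₂ = n₁·(E₁/E₂)².
n₂ = 88 × (2.06/3.09)² = 88 × 0.4444 = 39.11
Round up: n₂ = 40.

40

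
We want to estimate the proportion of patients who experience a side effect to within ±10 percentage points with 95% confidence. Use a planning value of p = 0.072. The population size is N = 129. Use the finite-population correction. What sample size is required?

n = 22

For a proportion with margin E = 0.1 at 95% confidence, z = 1.960.
n = p̂(1−p̂)(z/E)² = 0.072 × 0.928 × (1.960/0.1)² = 25.67 — call this n₀.
Finite-population correction with N = 129: n = n₀ / (1 + (n₀−1)/N) = 25.67 / 1.191 = 21.55
Round up: n = 22.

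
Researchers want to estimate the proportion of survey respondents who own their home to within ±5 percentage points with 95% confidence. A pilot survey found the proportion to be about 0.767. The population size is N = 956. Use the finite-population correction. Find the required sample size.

For a proportion with margin E = 0.05 at 95% confidence, z = 1.960.
n = p̂(1−p̂)(z/E)² = 0.767 × 0.233 × (1.960/0.05)² = 274.61 — call this n₀.
Finite-population correction with N = 956: n = n₀ / (1 + (n₀−1)/N) = 274.61 / 1.286 = 213.54
Round up: n = 214.

214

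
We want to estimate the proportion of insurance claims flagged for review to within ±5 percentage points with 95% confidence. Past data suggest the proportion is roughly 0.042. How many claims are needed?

For a proportion with margin E = 0.05 at 95% confidence, z = 1.960.
n = p̂(1−p̂)(z/E)² = 0.042 × 0.958 × (1.960/0.05)² = 61.83
Round up: n = 62.

62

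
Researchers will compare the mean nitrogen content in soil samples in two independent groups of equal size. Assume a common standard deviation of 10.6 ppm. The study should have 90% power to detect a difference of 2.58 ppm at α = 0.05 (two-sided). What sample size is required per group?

For two equal groups, n per group = 2·((z_{α/2} + z_β)·σ/δ)².
z_{α/2} = 1.960; z_β = 1.282 (power 90%).
n = 2 × (3.242 × 10.6 / 2.58)² = 2 × 177.42 = 354.84
Round up: n = 355 per group.

355 per group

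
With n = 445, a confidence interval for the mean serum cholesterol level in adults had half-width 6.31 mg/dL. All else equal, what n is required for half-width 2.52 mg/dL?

Margin of error scales as 1/√n, so n₂ = n₁·(E₁/E₂)².
n₂ = 445 × (6.31/2.52)² = 445 × 6.27 = 2790.15
Round up: n₂ = 2791.

n = 2791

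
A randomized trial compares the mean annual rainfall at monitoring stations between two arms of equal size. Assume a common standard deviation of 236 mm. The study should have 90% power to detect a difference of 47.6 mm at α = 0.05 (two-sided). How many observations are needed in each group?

For two equal groups, n per group = 2·((z_{α/2} + z_β)·σ/δ)².
z_{α/2} = 1.960; z_β = 1.282 (power 90%).
n = 2 × (3.242 × 236 / 47.6)² = 2 × 258.37 = 516.74
Round up: n = 517 per group.

517 per group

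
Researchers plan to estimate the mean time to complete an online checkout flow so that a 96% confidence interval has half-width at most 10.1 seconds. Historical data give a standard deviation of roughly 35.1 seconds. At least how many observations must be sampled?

For a mean, the margin of error is E = z·σ/√n, so n = (zσ/E)².
At 96% confidence, z = 2.054.
n = (2.054 × 35.1 / 10.1)² = 50.95
Round up: n = 51.

51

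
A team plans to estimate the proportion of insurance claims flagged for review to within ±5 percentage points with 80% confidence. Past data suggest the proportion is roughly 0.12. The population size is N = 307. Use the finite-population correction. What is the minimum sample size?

For a proportion with margin E = 0.05 at 80% confidence, z = 1.282.
n = p̂(1−p̂)(z/E)² = 0.12 × 0.88 × (1.282/0.05)² = 69.42 — call this n₀.
Finite-population correction with N = 307: n = n₀ / (1 + (n₀−1)/N) = 69.42 / 1.223 = 56.76
Round up: n = 57.

57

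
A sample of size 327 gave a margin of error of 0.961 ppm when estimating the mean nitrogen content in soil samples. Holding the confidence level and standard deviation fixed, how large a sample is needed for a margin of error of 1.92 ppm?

Margin of error scales as 1/√n, so n₂ = n₁·(E₁/E₂)².
n₂ = 327 × (0.961/1.92)² = 327 × 0.2505 = 81.91
Round up: n₂ = 82.

82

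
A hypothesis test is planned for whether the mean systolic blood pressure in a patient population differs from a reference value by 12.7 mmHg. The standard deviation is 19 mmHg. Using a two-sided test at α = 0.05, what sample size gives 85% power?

21

For a one-sample z-test, n = ((z_{α/2} + z_β)·σ/δ)².
z_{α/2} = 1.960 (two-sided α = 0.05); z_β = 1.036 (power 85% → β = 0.15).
n = (2.996 × 19 / 12.7)² = 20.09
Round up: n = 21.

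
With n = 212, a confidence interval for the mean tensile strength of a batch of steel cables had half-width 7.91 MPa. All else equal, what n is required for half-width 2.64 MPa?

1904

Margin of error scales as 1/√n, so n₂ = n₁·(E₁/E₂)².
n₂ = 212 × (7.91/2.64)² = 212 × 8.977 = 1903.12
Round up: n₂ = 1904.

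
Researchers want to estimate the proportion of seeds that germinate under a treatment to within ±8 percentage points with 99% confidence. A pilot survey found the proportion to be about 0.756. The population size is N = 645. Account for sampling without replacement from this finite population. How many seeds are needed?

For a proportion with margin E = 0.08 at 99% confidence, z = 2.576.
n = p̂(1−p̂)(z/E)² = 0.756 × 0.244 × (2.576/0.08)² = 191.26 — call this n₀.
Finite-population correction with N = 645: n = n₀ / (1 + (n₀−1)/N) = 191.26 / 1.295 = 147.69
Round up: n = 148.

148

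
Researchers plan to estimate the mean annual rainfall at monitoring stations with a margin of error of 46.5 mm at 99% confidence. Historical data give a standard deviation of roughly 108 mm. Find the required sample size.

36

For a mean, the margin of error is E = z·σ/√n, so n = (zσ/E)².
At 99% confidence, z = 2.576.
n = (2.576 × 108 / 46.5)² = 35.80
Round up: n = 36.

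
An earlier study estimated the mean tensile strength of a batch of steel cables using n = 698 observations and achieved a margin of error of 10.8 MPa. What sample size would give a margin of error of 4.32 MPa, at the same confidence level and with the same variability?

4363

Margin of error scales as 1/√n, so n₂ = n₁·(E₁/E₂)².
n₂ = 698 × (10.8/4.32)² = 698 × 6.25 = 4362.50
Round up: n₂ = 4363.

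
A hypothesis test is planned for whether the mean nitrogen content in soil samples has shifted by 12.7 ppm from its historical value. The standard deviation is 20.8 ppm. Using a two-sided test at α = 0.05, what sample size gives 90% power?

For a one-sample z-test, n = ((z_{α/2} + z_β)·σ/δ)².
z_{α/2} = 1.960 (two-sided α = 0.05); z_β = 1.282 (power 90% → β = 0.1).
n = (3.242 × 20.8 / 12.7)² = 28.19
Round up: n = 29.

n = 29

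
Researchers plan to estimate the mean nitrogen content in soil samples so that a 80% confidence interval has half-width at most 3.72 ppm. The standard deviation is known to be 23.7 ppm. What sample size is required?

For a mean, the margin of error is E = z·σ/√n, so n = (zσ/E)².
At 80% confidence, z = 1.282.
n = (1.282 × 23.7 / 3.72)² = 66.71
Round up: n = 67.

n = 67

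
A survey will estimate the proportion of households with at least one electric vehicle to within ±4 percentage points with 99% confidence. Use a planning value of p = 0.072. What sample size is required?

278

For a proportion with margin E = 0.04 at 99% confidence, z = 2.576.
n = p̂(1−p̂)(z/E)² = 0.072 × 0.928 × (2.576/0.04)² = 277.11
Round up: n = 278.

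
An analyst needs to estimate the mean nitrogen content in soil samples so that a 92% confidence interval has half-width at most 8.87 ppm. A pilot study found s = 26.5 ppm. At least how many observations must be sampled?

For a mean, the margin of error is E = z·σ/√n, so n = (zσ/E)².
At 92% confidence, z = 1.751.
n = (1.751 × 26.5 / 8.87)² = 27.37
Round up: n = 28.

28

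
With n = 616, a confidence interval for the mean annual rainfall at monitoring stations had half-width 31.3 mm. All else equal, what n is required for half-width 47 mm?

274

Margin of error scales as 1/√n, so n₂ = n₁·(E₁/E₂)².
n₂ = 616 × (31.3/47)² = 616 × 0.4435 = 273.20
Round up: n₂ = 274.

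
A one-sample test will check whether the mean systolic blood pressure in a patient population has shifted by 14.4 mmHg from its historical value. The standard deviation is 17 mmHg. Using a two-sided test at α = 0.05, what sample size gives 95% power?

For a one-sample z-test, n = ((z_{α/2} + z_β)·σ/δ)².
z_{α/2} = 1.960 (two-sided α = 0.05); z_β = 1.645 (power 95% → β = 0.05).
n = (3.605 × 17 / 14.4)² = 18.11
Round up: n = 19.

19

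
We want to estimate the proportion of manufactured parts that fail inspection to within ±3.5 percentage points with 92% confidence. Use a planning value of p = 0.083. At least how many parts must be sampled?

191

For a proportion with margin E = 0.035 at 92% confidence, z = 1.751.
n = p̂(1−p̂)(z/E)² = 0.083 × 0.917 × (1.751/0.035)² = 190.50
Round up: n = 191.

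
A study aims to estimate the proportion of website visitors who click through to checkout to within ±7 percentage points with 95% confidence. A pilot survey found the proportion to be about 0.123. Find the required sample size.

n = 85

For a proportion with margin E = 0.07 at 95% confidence, z = 1.960.
n = p̂(1−p̂)(z/E)² = 0.123 × 0.877 × (1.960/0.07)² = 84.57
Round up: n = 85.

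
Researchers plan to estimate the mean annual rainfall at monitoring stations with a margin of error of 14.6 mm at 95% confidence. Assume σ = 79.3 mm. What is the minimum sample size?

114

For a mean, the margin of error is E = z·σ/√n, so n = (zσ/E)².
At 95% confidence, z = 1.960.
n = (1.960 × 79.3 / 14.6)² = 113.33
Round up: n = 114.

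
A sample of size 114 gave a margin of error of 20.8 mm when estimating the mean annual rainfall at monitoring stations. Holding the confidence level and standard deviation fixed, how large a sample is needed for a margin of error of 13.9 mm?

Margin of error scales as 1/√n, so n₂ = n₁·(E₁/E₂)².
n₂ = 114 × (20.8/13.9)² = 114 × 2.239 = 255.25
Round up: n₂ = 256.

n = 256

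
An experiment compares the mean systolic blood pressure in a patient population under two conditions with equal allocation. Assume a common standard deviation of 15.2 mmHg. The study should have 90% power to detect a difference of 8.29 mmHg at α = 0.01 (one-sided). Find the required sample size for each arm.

For two equal groups, n per group = 2·((z_α + z_β)·σ/δ)².
z_α = 2.326; z_β = 1.282 (power 90%).
n = 2 × (3.608 × 15.2 / 8.29)² = 2 × 43.76 = 87.52
Round up: n = 88 per group.

88 per group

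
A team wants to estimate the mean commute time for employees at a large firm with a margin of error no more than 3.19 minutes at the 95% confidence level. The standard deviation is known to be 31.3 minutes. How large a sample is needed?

For a mean, the margin of error is E = z·σ/√n, so n = (zσ/E)².
At 95% confidence, z = 1.960.
n = (1.960 × 31.3 / 3.19)² = 369.84
Round up: n = 370.

370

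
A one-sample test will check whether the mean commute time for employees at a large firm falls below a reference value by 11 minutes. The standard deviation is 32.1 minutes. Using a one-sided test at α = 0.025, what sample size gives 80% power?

For a one-sample z-test, n = ((z_α + z_β)·σ/δ)².
z_α = 1.960 (one-sided α = 0.025); z_β = 0.842 (power 80% → β = 0.2).
n = (2.802 × 32.1 / 11)² = 66.86
Round up: n = 67.

67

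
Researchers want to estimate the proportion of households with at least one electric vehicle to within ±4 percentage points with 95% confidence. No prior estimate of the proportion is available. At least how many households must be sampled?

For a proportion with margin E = 0.04 at 95% confidence, z = 1.960.
With no prior estimate, use p = 0.5, which maximizes p(1−p) at 0.25.
n = 0.25 × (z/E)² = 0.25 × (1.960/0.04)² = 600.25
Round up: n = 601.

n = 601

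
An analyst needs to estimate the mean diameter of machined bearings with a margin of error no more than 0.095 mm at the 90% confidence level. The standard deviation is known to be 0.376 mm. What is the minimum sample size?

43

For a mean, the margin of error is E = z·σ/√n, so n = (zσ/E)².
At 90% confidence, z = 1.645.
n = (1.645 × 0.376 / 0.095)² = 42.39
Round up: n = 43.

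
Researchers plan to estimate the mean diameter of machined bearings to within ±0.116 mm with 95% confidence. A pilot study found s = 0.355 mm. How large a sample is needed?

For a mean, the margin of error is E = z·σ/√n, so n = (zσ/E)².
At 95% confidence, z = 1.960.
n = (1.960 × 0.355 / 0.116)² = 35.98
Round up: n = 36.

n = 36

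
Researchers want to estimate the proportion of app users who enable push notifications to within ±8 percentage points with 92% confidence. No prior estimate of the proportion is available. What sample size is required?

For a proportion with margin E = 0.08 at 92% confidence, z = 1.751.
With no prior estimate, use p = 0.5, which maximizes p(1−p) at 0.25.
n = 0.25 × (z/E)² = 0.25 × (1.751/0.08)² = 119.77
Round up: n = 120.

120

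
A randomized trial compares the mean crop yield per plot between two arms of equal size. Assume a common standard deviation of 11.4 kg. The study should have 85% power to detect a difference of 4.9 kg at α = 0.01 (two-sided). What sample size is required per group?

142 per group

For two equal groups, n per group = 2·((z_{α/2} + z_β)·σ/δ)².
z_{α/2} = 2.576; z_β = 1.036 (power 85%).
n = 2 × (3.612 × 11.4 / 4.9)² = 2 × 70.62 = 141.24
Round up: n = 142 per group.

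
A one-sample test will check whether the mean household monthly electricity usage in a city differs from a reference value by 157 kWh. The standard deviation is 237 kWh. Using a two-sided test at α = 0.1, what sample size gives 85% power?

n = 17

For a one-sample z-test, n = ((z_{α/2} + z_β)·σ/δ)².
z_{α/2} = 1.645 (two-sided α = 0.1); z_β = 1.036 (power 85% → β = 0.15).
n = (2.681 × 237 / 157)² = 16.38
Round up: n = 17.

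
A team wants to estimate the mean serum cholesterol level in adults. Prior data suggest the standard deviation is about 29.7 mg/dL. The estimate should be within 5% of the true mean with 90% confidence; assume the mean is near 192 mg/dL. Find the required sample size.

For a mean, the margin of error is E = z·σ/√n, so n = (zσ/E)².
At 90% confidence, z = 1.645.
E = 5% of 192 = 9.6 mg/dL.
n = (1.645 × 29.7 / 9.6)² = 25.90
Round up: n = 26.

26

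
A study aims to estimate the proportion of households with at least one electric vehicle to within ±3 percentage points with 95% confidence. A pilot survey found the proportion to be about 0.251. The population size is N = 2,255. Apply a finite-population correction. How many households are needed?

n = 593

For a proportion with margin E = 0.03 at 95% confidence, z = 1.960.
n = p̂(1−p̂)(z/E)² = 0.251 × 0.749 × (1.960/0.03)² = 802.46 — call this n₀.
Finite-population correction with N = 2,255: n = n₀ / (1 + (n₀−1)/N) = 802.46 / 1.355 = 592.22
Round up: n = 593.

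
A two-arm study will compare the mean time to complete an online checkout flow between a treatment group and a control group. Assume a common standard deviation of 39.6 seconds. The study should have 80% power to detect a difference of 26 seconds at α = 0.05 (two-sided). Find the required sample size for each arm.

37 per group

For two equal groups, n per group = 2·((z_{α/2} + z_β)·σ/δ)².
z_{α/2} = 1.960; z_β = 0.842 (power 80%).
n = 2 × (2.802 × 39.6 / 26)² = 2 × 18.21 = 36.42
Round up: n = 37 per group.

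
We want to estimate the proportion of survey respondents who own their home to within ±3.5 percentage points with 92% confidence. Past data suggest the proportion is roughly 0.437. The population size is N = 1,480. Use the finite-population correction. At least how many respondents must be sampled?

436

For a proportion with margin E = 0.035 at 92% confidence, z = 1.751.
n = p̂(1−p̂)(z/E)² = 0.437 × 0.563 × (1.751/0.035)² = 615.78 — call this n₀.
Finite-population correction with N = 1,480: n = n₀ / (1 + (n₀−1)/N) = 615.78 / 1.415 = 435.18
Round up: n = 436.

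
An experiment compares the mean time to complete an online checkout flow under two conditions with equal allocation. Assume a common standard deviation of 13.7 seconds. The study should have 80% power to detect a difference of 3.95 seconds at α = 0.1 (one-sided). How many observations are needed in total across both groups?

218 total

For two equal groups, n per group = 2·((z_α + z_β)·σ/δ)².
z_α = 1.282; z_β = 0.842 (power 80%).
n = 2 × (2.124 × 13.7 / 3.95)² = 2 × 54.27 = 108.54
Round up: n = 109 per group.
Total across both groups: 2 × 109 = 218.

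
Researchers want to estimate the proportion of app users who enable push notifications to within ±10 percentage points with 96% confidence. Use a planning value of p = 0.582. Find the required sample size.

n = 103

For a proportion with margin E = 0.1 at 96% confidence, z = 2.054.
n = p̂(1−p̂)(z/E)² = 0.582 × 0.418 × (2.054/0.1)² = 102.64
Round up: n = 103.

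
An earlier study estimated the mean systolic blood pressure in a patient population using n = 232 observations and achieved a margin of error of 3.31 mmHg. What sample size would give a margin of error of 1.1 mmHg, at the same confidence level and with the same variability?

Margin of error scales as 1/√n, so n₂ = n₁·(E₁/E₂)².
n₂ = 232 × (3.31/1.1)² = 232 × 9.055 = 2100.76
Round up: n₂ = 2101.

n = 2101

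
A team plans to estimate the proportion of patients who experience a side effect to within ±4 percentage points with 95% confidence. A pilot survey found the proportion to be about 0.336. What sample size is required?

n = 536

For a proportion with margin E = 0.04 at 95% confidence, z = 1.960.
n = p̂(1−p̂)(z/E)² = 0.336 × 0.664 × (1.960/0.04)² = 535.67
Round up: n = 536.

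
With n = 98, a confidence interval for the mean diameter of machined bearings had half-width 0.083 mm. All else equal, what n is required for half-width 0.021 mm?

Margin of error scales as 1/√n, so n₂ = n₁·(E₁/E₂)².
n₂ = 98 × (0.083/0.021)² = 98 × 15.62 = 1530.76
Round up: n₂ = 1531.

n = 1531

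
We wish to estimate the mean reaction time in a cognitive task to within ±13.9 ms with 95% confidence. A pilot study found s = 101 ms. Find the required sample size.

For a mean, the margin of error is E = z·σ/√n, so n = (zσ/E)².
At 95% confidence, z = 1.960.
n = (1.960 × 101 / 13.9)² = 202.83
Round up: n = 203.

n = 203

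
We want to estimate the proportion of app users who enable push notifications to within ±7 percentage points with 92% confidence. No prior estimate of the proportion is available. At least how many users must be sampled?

n = 157

For a proportion with margin E = 0.07 at 92% confidence, z = 1.751.
With no prior estimate, use p = 0.5, which maximizes p(1−p) at 0.25.
n = 0.25 × (z/E)² = 0.25 × (1.751/0.07)² = 156.43
Round up: n = 157.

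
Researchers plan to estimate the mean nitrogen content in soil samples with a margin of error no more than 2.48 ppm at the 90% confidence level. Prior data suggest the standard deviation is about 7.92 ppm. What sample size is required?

28

For a mean, the margin of error is E = z·σ/√n, so n = (zσ/E)².
At 90% confidence, z = 1.645.
n = (1.645 × 7.92 / 2.48)² = 27.60
Round up: n = 28.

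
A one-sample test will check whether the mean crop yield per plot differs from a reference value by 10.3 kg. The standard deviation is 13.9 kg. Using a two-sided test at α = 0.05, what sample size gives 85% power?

For a one-sample z-test, n = ((z_{α/2} + z_β)·σ/δ)².
z_{α/2} = 1.960 (two-sided α = 0.05); z_β = 1.036 (power 85% → β = 0.15).
n = (2.996 × 13.9 / 10.3)² = 16.35
Round up: n = 17.

17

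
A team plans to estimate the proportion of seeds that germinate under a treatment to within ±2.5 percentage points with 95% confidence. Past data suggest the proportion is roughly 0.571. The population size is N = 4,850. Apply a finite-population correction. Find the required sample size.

For a proportion with margin E = 0.025 at 95% confidence, z = 1.960.
n = p̂(1−p̂)(z/E)² = 0.571 × 0.429 × (1.960/0.025)² = 1505.66 — call this n₀.
Finite-population correction with N = 4,850: n = n₀ / (1 + (n₀−1)/N) = 1505.66 / 1.31 = 1149.36
Round up: n = 1150.

n = 1150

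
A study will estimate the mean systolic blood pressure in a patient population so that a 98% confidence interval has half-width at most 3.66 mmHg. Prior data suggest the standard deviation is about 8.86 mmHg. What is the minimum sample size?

32

For a mean, the margin of error is E = z·σ/√n, so n = (zσ/E)².
At 98% confidence, z = 2.326.
n = (2.326 × 8.86 / 3.66)² = 31.70
Round up: n = 32.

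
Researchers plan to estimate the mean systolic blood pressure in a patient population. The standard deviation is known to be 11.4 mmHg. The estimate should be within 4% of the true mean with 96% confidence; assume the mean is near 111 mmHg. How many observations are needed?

28

For a mean, the margin of error is E = z·σ/√n, so n = (zσ/E)².
At 96% confidence, z = 2.054.
E = 4% of 111 = 4.44 mmHg.
n = (2.054 × 11.4 / 4.44)² = 27.81
Round up: n = 28.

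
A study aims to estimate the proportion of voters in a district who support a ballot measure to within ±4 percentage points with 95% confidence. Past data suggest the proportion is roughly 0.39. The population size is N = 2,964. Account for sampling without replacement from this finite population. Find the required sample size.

For a proportion with margin E = 0.04 at 95% confidence, z = 1.960.
n = p̂(1−p̂)(z/E)² = 0.39 × 0.61 × (1.960/0.04)² = 571.20 — call this n₀.
Finite-population correction with N = 2,964: n = n₀ / (1 + (n₀−1)/N) = 571.20 / 1.192 = 479.19
Round up: n = 480.

480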